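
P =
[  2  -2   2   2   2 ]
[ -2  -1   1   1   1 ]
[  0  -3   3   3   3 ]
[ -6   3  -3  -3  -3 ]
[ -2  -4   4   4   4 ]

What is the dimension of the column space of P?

Row reduce to echelon form.
R2 ← R2 + R1: [0, -3, 3, 3, 3]
R4 ← R4 + (3)·R1: [0, -3, 3, 3, 3]
R5 ← R5 + R1: [0, -6, 6, 6, 6]
R3 ← R3 − R2: [0, 0, 0, 0, 0]
R4 ← R4 − R2: [0, 0, 0, 0, 0]
R5 ← R5 − (2)·R2: [0, 0, 0, 0, 0]
Echelon form has 2 nonzero rows, so rank(P) = 2.
The column space has dimension equal to the rank: 2.

2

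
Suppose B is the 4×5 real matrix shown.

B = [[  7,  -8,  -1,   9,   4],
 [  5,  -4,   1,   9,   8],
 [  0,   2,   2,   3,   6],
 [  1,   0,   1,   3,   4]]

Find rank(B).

2

Row reduce to echelon form.
R2 ← R2 − (5/7)·R1: [0, 12/7, 12/7, 18/7, 36/7]
R4 ← R4 − (1/7)·R1: [0, 8/7, 8/7, 12/7, 24/7]
R3 ← R3 − (7/6)·R2: [0, 0, 0, 0, 0]
R4 ← R4 − (2/3)·R2: [0, 0, 0, 0, 0]
Echelon form has 2 nonzero rows, so rank(B) = 2.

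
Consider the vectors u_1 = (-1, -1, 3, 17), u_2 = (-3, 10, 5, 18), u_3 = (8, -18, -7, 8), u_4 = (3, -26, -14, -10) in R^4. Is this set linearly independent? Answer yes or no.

yes

Form the matrix with these vectors as rows and row reduce.
R2 ← R2 − (3)·R1: [0, 13, -4, -33]
R3 ← R3 + (8)·R1: [0, -26, 17, 144]
R4 ← R4 + (3)·R1: [0, -29, -5, 41]
R3 ← R3 + (2)·R2: [0, 0, 9, 78]
R4 ← R4 + (29/13)·R2: [0, 0, -181/13, -424/13]
R4 ← R4 + (181/117)·R3: [0, 0, 0, 3434/39]
4 nonzero rows, so the 4 vectors span a space of dimension 4.
Since 4 = 4, the vectors are linearly independent.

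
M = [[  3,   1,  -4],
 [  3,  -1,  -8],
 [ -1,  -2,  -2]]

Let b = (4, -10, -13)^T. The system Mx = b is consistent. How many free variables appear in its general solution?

1

Row reduce the augmented matrix [M | b].
R2 ← R2 − R1: [0, -2, -4, -14]
R3 ← R3 + (1/3)·R1: [0, -5/3, -10/3, -35/3]
R3 ← R3 − (5/6)·R2: [0, 0, 0, 0]
The echelon form has 2 nonzero rows, and every pivot lies in the first 3 columns, so rank(M) = rank([M|b]) = 2.
The system is consistent.
Free variables = (unknowns) − (rank) = 3 − 2 = 1.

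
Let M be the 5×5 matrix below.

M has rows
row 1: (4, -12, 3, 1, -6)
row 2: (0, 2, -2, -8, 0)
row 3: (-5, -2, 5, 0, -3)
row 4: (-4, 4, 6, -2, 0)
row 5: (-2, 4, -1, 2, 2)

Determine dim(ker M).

Row reduce to echelon form.
R3 ← R3 + (5/4)·R1: [0, -17, 35/4, 5/4, -21/2]
R4 ← R4 + R1: [0, -8, 9, -1, -6]
R5 ← R5 + (1/2)·R1: [0, -2, 1/2, 5/2, -1]
R3 ← R3 + (17/2)·R2: [0, 0, -33/4, -267/4, -21/2]
R4 ← R4 + (4)·R2: [0, 0, 1, -33, -6]
R5 ← R5 + R2: [0, 0, -3/2, -11/2, -1]
R4 ← R4 + (4/33)·R3: [0, 0, 0, -452/11, -80/11]
R5 ← R5 − (2/11)·R3: [0, 0, 0, 73/11, 10/11]
R5 ← R5 + (73/452)·R4: [0, 0, 0, 0, -30/113]
5 nonzero rows, so rank(M) = 5.
M has 5 columns; by rank–nullity, nullity = 5 − 5 = 0.

0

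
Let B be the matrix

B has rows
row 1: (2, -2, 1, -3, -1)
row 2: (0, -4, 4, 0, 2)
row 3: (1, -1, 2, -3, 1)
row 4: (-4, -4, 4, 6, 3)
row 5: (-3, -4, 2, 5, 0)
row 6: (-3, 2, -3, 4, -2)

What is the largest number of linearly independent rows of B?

Row reduce to echelon form.
R3 ← R3 − (1/2)·R1: [0, 0, 3/2, -3/2, 3/2]
R4 ← R4 + (2)·R1: [0, -8, 6, 0, 1]
R5 ← R5 + (3/2)·R1: [0, -7, 7/2, 1/2, -3/2]
R6 ← R6 + (3/2)·R1: [0, -1, -3/2, -1/2, -7/2]
R4 ← R4 − (2)·R2: [0, 0, -2, 0, -3]
R5 ← R5 − (7/4)·R2: [0, 0, -7/2, 1/2, -5]
R6 ← R6 − (1/4)·R2: [0, 0, -5/2, -1/2, -4]
R4 ← R4 + (4/3)·R3: [0, 0, 0, -2, -1]
R5 ← R5 + (7/3)·R3: [0, 0, 0, -3, -3/2]
R6 ← R6 + (5/3)·R3: [0, 0, 0, -3, -3/2]
R5 ← R5 − (3/2)·R4: [0, 0, 0, 0, 0]
R6 ← R6 − (3/2)·R4: [0, 0, 0, 0, 0]
Echelon form has 4 nonzero rows, so rank(B) = 4.
The rank gives the maximum number of linearly independent rows: 4.

4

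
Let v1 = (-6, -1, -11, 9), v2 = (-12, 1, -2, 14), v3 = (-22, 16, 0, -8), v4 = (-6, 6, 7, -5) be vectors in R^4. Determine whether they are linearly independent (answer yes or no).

no

Form the matrix with these vectors as rows and row reduce.
R2 ← R2 − (2)·R1: [0, 3, 20, -4]
R3 ← R3 − (11/3)·R1: [0, 59/3, 121/3, -41]
R4 ← R4 − R1: [0, 7, 18, -14]
R3 ← R3 − (59/9)·R2: [0, 0, -817/9, -133/9]
R4 ← R4 − (7/3)·R2: [0, 0, -86/3, -14/3]
R4 ← R4 − (6/19)·R3: [0, 0, 0, 0]
3 nonzero rows, so the 4 vectors span a space of dimension 3.
Since 3 < 4, the vectors are linearly dependent.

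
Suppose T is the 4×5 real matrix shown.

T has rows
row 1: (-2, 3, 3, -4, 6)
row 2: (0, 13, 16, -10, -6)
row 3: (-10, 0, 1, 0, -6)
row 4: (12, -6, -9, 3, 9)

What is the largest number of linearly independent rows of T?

4

Row reduce to echelon form.
R3 ← R3 − (5)·R1: [0, -15, -14, 20, -36]
R4 ← R4 + (6)·R1: [0, 12, 9, -21, 45]
R3 ← R3 + (15/13)·R2: [0, 0, 58/13, 110/13, -558/13]
R4 ← R4 − (12/13)·R2: [0, 0, -75/13, -153/13, 657/13]
R4 ← R4 + (75/58)·R3: [0, 0, 0, -24/29, -144/29]
Echelon form has 4 nonzero rows, so rank(T) = 4.
The rank gives the maximum number of linearly independent rows: 4.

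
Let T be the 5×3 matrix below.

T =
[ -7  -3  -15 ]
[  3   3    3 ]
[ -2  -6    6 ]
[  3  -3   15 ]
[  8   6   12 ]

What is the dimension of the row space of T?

Row reduce to echelon form.
R2 ← R2 + (3/7)·R1: [0, 12/7, -24/7]
R3 ← R3 − (2/7)·R1: [0, -36/7, 72/7]
R4 ← R4 + (3/7)·R1: [0, -30/7, 60/7]
R5 ← R5 + (8/7)·R1: [0, 18/7, -36/7]
R3 ← R3 + (3)·R2: [0, 0, 0]
R4 ← R4 + (5/2)·R2: [0, 0, 0]
R5 ← R5 − (3/2)·R2: [0, 0, 0]
Echelon form has 2 nonzero rows, so rank(T) = 2.
The row space has dimension equal to the rank: 2.

2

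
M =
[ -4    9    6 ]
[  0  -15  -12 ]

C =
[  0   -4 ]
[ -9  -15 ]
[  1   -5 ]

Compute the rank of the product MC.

First compute MC:
[[-75, -149],
 [123, 285]]
Now row reduce the product.
R2 ← R2 + (41/25)·R1: [0, 1016/25]
2 nonzero rows, so rank(MC) = 2.

2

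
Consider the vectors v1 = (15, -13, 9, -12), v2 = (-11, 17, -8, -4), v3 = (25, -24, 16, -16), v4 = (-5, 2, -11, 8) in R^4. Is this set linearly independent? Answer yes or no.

no

Form the matrix with these vectors as rows and row reduce.
R2 ← R2 + (11/15)·R1: [0, 112/15, -7/5, -64/5]
R3 ← R3 − (5/3)·R1: [0, -7/3, 1, 4]
R4 ← R4 + (1/3)·R1: [0, -7/3, -8, 4]
R3 ← R3 + (5/16)·R2: [0, 0, 9/16, 0]
R4 ← R4 + (5/16)·R2: [0, 0, -135/16, 0]
R4 ← R4 + (15)·R3: [0, 0, 0, 0]
3 nonzero rows, so the 4 vectors span a space of dimension 3.
Since 3 < 4, the vectors are linearly dependent.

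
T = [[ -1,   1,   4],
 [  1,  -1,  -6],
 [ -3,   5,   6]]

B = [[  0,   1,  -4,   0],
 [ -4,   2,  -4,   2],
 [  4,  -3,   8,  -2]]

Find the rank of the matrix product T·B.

2

First compute TB:
[[ 12, -11,  32,  -6],
 [-20,  17, -48,  10],
 [  4, -11,  40,  -2]]
Now row reduce the product.
R2 ← R2 + (5/3)·R1: [0, -4/3, 16/3, 0]
R3 ← R3 − (1/3)·R1: [0, -22/3, 88/3, 0]
R3 ← R3 − (11/2)·R2: [0, 0, 0, 0]
2 nonzero rows, so rank(TB) = 2.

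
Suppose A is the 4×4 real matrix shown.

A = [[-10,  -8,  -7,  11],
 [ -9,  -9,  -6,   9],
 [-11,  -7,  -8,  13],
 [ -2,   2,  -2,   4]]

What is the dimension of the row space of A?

2

Row reduce to echelon form.
R2 ← R2 − (9/10)·R1: [0, -9/5, 3/10, -9/10]
R3 ← R3 − (11/10)·R1: [0, 9/5, -3/10, 9/10]
R4 ← R4 − (1/5)·R1: [0, 18/5, -3/5, 9/5]
R3 ← R3 + R2: [0, 0, 0, 0]
R4 ← R4 + (2)·R2: [0, 0, 0, 0]
Echelon form has 2 nonzero rows, so rank(A) = 2.
The row space has dimension equal to the rank: 2.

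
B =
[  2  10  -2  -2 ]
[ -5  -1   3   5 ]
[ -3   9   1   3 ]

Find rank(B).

2

Row reduce to echelon form.
R2 ← R2 + (5/2)·R1: [0, 24, -2, 0]
R3 ← R3 + (3/2)·R1: [0, 24, -2, 0]
R3 ← R3 − R2: [0, 0, 0, 0]
Echelon form has 2 nonzero rows, so rank(B) = 2.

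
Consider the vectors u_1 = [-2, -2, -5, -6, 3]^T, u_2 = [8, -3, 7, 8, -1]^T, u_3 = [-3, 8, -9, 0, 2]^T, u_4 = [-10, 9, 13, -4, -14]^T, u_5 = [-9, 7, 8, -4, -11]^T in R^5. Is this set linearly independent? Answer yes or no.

yes

Form the matrix with these vectors as rows and row reduce.
R2 ← R2 + (4)·R1: [0, -11, -13, -16, 11]
R3 ← R3 − (3/2)·R1: [0, 11, -3/2, 9, -5/2]
R4 ← R4 − (5)·R1: [0, 19, 38, 26, -29]
R5 ← R5 − (9/2)·R1: [0, 16, 61/2, 23, -49/2]
R3 ← R3 + R2: [0, 0, -29/2, -7, 17/2]
R4 ← R4 + (19/11)·R2: [0, 0, 171/11, -18/11, -10]
R5 ← R5 + (16/11)·R2: [0, 0, 255/22, -3/11, -17/2]
R4 ← R4 + (342/319)·R3: [0, 0, 0, -2916/319, -283/319]
R5 ← R5 + (255/319)·R3: [0, 0, 0, -1872/319, -544/319]
R5 ← R5 − (52/81)·R4: [0, 0, 0, 0, -92/81]
5 nonzero rows, so the 5 vectors span a space of dimension 5.
Since 5 = 5, the vectors are linearly independent.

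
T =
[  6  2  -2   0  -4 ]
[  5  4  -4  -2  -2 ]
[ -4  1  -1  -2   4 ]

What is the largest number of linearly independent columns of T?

Row reduce to echelon form.
R2 ← R2 − (5/6)·R1: [0, 7/3, -7/3, -2, 4/3]
R3 ← R3 + (2/3)·R1: [0, 7/3, -7/3, -2, 4/3]
R3 ← R3 − R2: [0, 0, 0, 0, 0]
Echelon form has 2 nonzero rows, so rank(T) = 2.
The rank gives the maximum number of linearly independent columns: 2.

2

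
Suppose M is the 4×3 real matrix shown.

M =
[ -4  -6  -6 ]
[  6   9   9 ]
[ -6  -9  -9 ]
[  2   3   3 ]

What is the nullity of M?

Row reduce to echelon form.
R2 ← R2 + (3/2)·R1: [0, 0, 0]
R3 ← R3 − (3/2)·R1: [0, 0, 0]
R4 ← R4 + (1/2)·R1: [0, 0, 0]
1 nonzero row, so rank(M) = 1.
M has 3 columns; by rank–nullity, nullity = 3 − 1 = 2.

2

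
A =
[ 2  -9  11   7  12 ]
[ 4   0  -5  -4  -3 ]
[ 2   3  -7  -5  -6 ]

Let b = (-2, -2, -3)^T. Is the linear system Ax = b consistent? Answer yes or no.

Row reduce the augmented matrix [A | b].
R2 ← R2 − (2)·R1: [0, 18, -27, -18, -27, 2]
R3 ← R3 − R1: [0, 12, -18, -12, -18, -1]
R3 ← R3 − (2/3)·R2: [0, 0, 0, 0, 0, -7/3]
The echelon form has 3 nonzero rows; the last pivot sits in the augmented column, so rank(A) = 2 but rank([A|b]) = 3.
Since the ranks differ, the system is inconsistent.

no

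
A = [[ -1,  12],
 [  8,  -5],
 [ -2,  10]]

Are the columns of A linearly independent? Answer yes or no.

yes

Row reduce A to echelon form.
R2 ← R2 + (8)·R1: [0, 91]
R3 ← R3 − (2)·R1: [0, -14]
R3 ← R3 + (2/13)·R2: [0, 0]
2 pivots among 2 columns.
Every column is a pivot column, so the columns are linearly independent.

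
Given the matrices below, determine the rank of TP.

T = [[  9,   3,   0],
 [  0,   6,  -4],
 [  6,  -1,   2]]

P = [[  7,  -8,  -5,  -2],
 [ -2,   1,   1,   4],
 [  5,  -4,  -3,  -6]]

First compute TP:
[[ 57, -69, -42,  -6],
 [-32,  22,  18,  48],
 [ 54, -57, -37, -28]]
Now row reduce the product.
R2 ← R2 + (32/57)·R1: [0, -318/19, -106/19, 848/19]
R3 ← R3 − (18/19)·R1: [0, 159/19, 53/19, -424/19]
R3 ← R3 + (1/2)·R2: [0, 0, 0, 0]
2 nonzero rows, so rank(TP) = 2.

2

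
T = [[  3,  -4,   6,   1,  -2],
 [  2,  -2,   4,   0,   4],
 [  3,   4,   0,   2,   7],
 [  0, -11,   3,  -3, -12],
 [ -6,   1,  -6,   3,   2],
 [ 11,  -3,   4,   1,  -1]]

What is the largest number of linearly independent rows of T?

5

Row reduce to echelon form.
R2 ← R2 − (2/3)·R1: [0, 2/3, 0, -2/3, 16/3]
R3 ← R3 − R1: [0, 8, -6, 1, 9]
R5 ← R5 + (2)·R1: [0, -7, 6, 5, -2]
R6 ← R6 − (11/3)·R1: [0, 35/3, -18, -8/3, 19/3]
R3 ← R3 − (12)·R2: [0, 0, -6, 9, -55]
R4 ← R4 + (33/2)·R2: [0, 0, 3, -14, 76]
R5 ← R5 + (21/2)·R2: [0, 0, 6, -2, 54]
R6 ← R6 − (35/2)·R2: [0, 0, -18, 9, -87]
R4 ← R4 + (1/2)·R3: [0, 0, 0, -19/2, 97/2]
R5 ← R5 + R3: [0, 0, 0, 7, -1]
R6 ← R6 − (3)·R3: [0, 0, 0, -18, 78]
R5 ← R5 + (14/19)·R4: [0, 0, 0, 0, 660/19]
R6 ← R6 − (36/19)·R4: [0, 0, 0, 0, -264/19]
R6 ← R6 + (2/5)·R5: [0, 0, 0, 0, 0]
Echelon form has 5 nonzero rows, so rank(T) = 5.
The rank gives the maximum number of linearly independent rows: 5.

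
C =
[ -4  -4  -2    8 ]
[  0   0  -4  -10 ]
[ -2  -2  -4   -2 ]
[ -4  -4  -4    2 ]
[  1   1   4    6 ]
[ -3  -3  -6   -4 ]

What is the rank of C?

3

Row reduce to echelon form.
R3 ← R3 − (1/2)·R1: [0, 0, -3, -6]
R4 ← R4 − R1: [0, 0, -2, -6]
R5 ← R5 + (1/4)·R1: [0, 0, 7/2, 8]
R6 ← R6 − (3/4)·R1: [0, 0, -9/2, -10]
R3 ← R3 − (3/4)·R2: [0, 0, 0, 3/2]
R4 ← R4 − (1/2)·R2: [0, 0, 0, -1]
R5 ← R5 + (7/8)·R2: [0, 0, 0, -3/4]
R6 ← R6 − (9/8)·R2: [0, 0, 0, 5/4]
R4 ← R4 + (2/3)·R3: [0, 0, 0, 0]
R5 ← R5 + (1/2)·R3: [0, 0, 0, 0]
R6 ← R6 − (5/6)·R3: [0, 0, 0, 0]
Echelon form has 3 nonzero rows, so rank(C) = 3.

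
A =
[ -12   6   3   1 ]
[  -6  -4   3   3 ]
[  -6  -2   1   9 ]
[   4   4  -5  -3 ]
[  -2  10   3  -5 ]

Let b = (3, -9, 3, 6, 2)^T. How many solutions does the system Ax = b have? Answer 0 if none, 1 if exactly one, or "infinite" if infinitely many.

0

Row reduce the augmented matrix [A | b].
R2 ← R2 − (1/2)·R1: [0, -7, 3/2, 5/2, -21/2]
R3 ← R3 − (1/2)·R1: [0, -5, -1/2, 17/2, 3/2]
R4 ← R4 + (1/3)·R1: [0, 6, -4, -8/3, 7]
R5 ← R5 − (1/6)·R1: [0, 9, 5/2, -31/6, 3/2]
R3 ← R3 − (5/7)·R2: [0, 0, -11/7, 47/7, 9]
R4 ← R4 + (6/7)·R2: [0, 0, -19/7, -11/21, -2]
R5 ← R5 + (9/7)·R2: [0, 0, 31/7, -41/21, -12]
R4 ← R4 − (19/11)·R3: [0, 0, 0, -400/33, -193/11]
R5 ← R5 + (31/11)·R3: [0, 0, 0, 560/33, 147/11]
R5 ← R5 + (7/5)·R4: [0, 0, 0, 0, -56/5]
The echelon form has 5 nonzero rows; the last pivot sits in the augmented column, so rank(A) = 4 but rank([A|b]) = 5.
Since the ranks differ, the system is inconsistent.
It has no solutions.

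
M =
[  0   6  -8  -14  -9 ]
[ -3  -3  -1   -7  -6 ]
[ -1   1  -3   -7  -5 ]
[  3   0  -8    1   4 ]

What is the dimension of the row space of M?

3

Row reduce to echelon form.
Swap R1 ↔ R2
R3 ← R3 − (1/3)·R1: [0, 2, -8/3, -14/3, -3]
R4 ← R4 + R1: [0, -3, -9, -6, -2]
R3 ← R3 − (1/3)·R2: [0, 0, 0, 0, 0]
R4 ← R4 + (1/2)·R2: [0, 0, -13, -13, -13/2]
Swap R3 ↔ R4
Echelon form has 3 nonzero rows, so rank(M) = 3.
The row space has dimension equal to the rank: 3.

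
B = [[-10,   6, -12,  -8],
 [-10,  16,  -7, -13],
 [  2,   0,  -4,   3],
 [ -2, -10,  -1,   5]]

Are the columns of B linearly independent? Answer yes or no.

yes

Row reduce B to echelon form.
R2 ← R2 − R1: [0, 10, 5, -5]
R3 ← R3 + (1/5)·R1: [0, 6/5, -32/5, 7/5]
R4 ← R4 − (1/5)·R1: [0, -56/5, 7/5, 33/5]
R3 ← R3 − (3/25)·R2: [0, 0, -7, 2]
R4 ← R4 + (28/25)·R2: [0, 0, 7, 1]
R4 ← R4 + R3: [0, 0, 0, 3]
4 pivots among 4 columns.
Every column is a pivot column, so the columns are linearly independent.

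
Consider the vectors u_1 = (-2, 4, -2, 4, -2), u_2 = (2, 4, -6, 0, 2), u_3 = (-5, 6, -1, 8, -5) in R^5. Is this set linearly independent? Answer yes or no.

no

Form the matrix with these vectors as rows and row reduce.
R2 ← R2 + R1: [0, 8, -8, 4, 0]
R3 ← R3 − (5/2)·R1: [0, -4, 4, -2, 0]
R3 ← R3 + (1/2)·R2: [0, 0, 0, 0, 0]
2 nonzero rows, so the 3 vectors span a space of dimension 2.
Since 2 < 3, the vectors are linearly dependent.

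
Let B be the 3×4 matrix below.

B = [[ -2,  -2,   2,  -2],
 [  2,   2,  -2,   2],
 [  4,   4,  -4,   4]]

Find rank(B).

1

Row reduce to echelon form.
R2 ← R2 + R1: [0, 0, 0, 0]
R3 ← R3 + (2)·R1: [0, 0, 0, 0]
Echelon form has 1 nonzero row, so rank(B) = 1.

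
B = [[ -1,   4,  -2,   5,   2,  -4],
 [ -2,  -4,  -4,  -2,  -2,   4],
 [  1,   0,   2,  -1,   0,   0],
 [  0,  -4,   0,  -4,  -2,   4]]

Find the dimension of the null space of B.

4

Row reduce to echelon form.
R2 ← R2 − (2)·R1: [0, -12, 0, -12, -6, 12]
R3 ← R3 + R1: [0, 4, 0, 4, 2, -4]
R3 ← R3 + (1/3)·R2: [0, 0, 0, 0, 0, 0]
R4 ← R4 − (1/3)·R2: [0, 0, 0, 0, 0, 0]
2 nonzero rows, so rank(B) = 2.
B has 6 columns; by rank–nullity, nullity = 6 − 2 = 4.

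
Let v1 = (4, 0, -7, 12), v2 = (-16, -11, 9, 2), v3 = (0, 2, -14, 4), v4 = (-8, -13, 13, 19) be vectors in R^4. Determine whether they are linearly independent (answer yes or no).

Form the matrix with these vectors as rows and row reduce.
R2 ← R2 + (4)·R1: [0, -11, -19, 50]
R4 ← R4 + (2)·R1: [0, -13, -1, 43]
R3 ← R3 + (2/11)·R2: [0, 0, -192/11, 144/11]
R4 ← R4 − (13/11)·R2: [0, 0, 236/11, -177/11]
R4 ← R4 + (59/48)·R3: [0, 0, 0, 0]
3 nonzero rows, so the 4 vectors span a space of dimension 3.
Since 3 < 4, the vectors are linearly dependent.

no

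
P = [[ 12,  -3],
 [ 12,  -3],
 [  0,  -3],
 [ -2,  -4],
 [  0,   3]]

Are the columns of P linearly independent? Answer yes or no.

yes

Row reduce P to echelon form.
R2 ← R2 − R1: [0, 0]
R4 ← R4 + (1/6)·R1: [0, -9/2]
Swap R2 ↔ R3
R4 ← R4 − (3/2)·R2: [0, 0]
R5 ← R5 + R2: [0, 0]
2 pivots among 2 columns.
Every column is a pivot column, so the columns are linearly independent.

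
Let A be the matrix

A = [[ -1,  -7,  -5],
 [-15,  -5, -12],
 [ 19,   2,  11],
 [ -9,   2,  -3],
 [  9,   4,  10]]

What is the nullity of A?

0

Row reduce to echelon form.
R2 ← R2 − (15)·R1: [0, 100, 63]
R3 ← R3 + (19)·R1: [0, -131, -84]
R4 ← R4 − (9)·R1: [0, 65, 42]
R5 ← R5 + (9)·R1: [0, -59, -35]
R3 ← R3 + (131/100)·R2: [0, 0, -147/100]
R4 ← R4 − (13/20)·R2: [0, 0, 21/20]
R5 ← R5 + (59/100)·R2: [0, 0, 217/100]
R4 ← R4 + (5/7)·R3: [0, 0, 0]
R5 ← R5 + (31/21)·R3: [0, 0, 0]
3 nonzero rows, so rank(A) = 3.
A has 3 columns; by rank–nullity, nullity = 3 − 3 = 0.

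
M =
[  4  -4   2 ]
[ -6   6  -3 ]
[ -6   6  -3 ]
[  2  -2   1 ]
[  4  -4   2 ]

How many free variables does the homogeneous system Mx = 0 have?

Row reduce to echelon form.
R2 ← R2 + (3/2)·R1: [0, 0, 0]
R3 ← R3 + (3/2)·R1: [0, 0, 0]
R4 ← R4 − (1/2)·R1: [0, 0, 0]
R5 ← R5 − R1: [0, 0, 0]
1 nonzero row, so rank(M) = 1.
M has 3 columns; by rank–nullity, nullity = 3 − 1 = 2.

2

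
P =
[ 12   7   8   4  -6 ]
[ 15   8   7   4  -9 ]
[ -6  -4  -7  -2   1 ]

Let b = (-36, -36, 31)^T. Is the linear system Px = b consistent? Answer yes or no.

Row reduce the augmented matrix [P | b].
R2 ← R2 − (5/4)·R1: [0, -3/4, -3, -1, -3/2, 9]
R3 ← R3 + (1/2)·R1: [0, -1/2, -3, 0, -2, 13]
R3 ← R3 − (2/3)·R2: [0, 0, -1, 2/3, -1, 7]
The echelon form has 3 nonzero rows, and every pivot lies in the first 5 columns, so rank(P) = rank([P|b]) = 3.
The system is consistent.

yes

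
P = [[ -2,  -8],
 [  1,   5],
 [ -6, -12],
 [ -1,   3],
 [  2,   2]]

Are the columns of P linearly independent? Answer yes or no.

yes

Row reduce P to echelon form.
R2 ← R2 + (1/2)·R1: [0, 1]
R3 ← R3 − (3)·R1: [0, 12]
R4 ← R4 − (1/2)·R1: [0, 7]
R5 ← R5 + R1: [0, -6]
R3 ← R3 − (12)·R2: [0, 0]
R4 ← R4 − (7)·R2: [0, 0]
R5 ← R5 + (6)·R2: [0, 0]
2 pivots among 2 columns.
Every column is a pivot column, so the columns are linearly independent.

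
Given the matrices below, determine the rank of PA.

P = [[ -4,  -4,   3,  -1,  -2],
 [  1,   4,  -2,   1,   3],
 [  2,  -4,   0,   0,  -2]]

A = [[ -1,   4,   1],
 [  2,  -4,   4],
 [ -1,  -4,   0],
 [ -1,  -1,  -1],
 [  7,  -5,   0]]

3

First compute PA:
[[-20,  -1, -19],
 [ 29, -20,  16],
 [-24,  34, -14]]
Now row reduce the product.
R2 ← R2 + (29/20)·R1: [0, -429/20, -231/20]
R3 ← R3 − (6/5)·R1: [0, 176/5, 44/5]
R3 ← R3 + (64/39)·R2: [0, 0, -132/13]
3 nonzero rows, so rank(PA) = 3.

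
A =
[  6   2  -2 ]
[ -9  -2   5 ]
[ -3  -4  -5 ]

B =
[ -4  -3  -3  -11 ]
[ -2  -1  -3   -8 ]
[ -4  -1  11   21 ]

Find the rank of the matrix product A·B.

First compute AB:
[[-20, -18, -46, -124],
 [ 20,  24,  88, 220],
 [ 40,  18, -34, -40]]
Now row reduce the product.
R2 ← R2 + R1: [0, 6, 42, 96]
R3 ← R3 + (2)·R1: [0, -18, -126, -288]
R3 ← R3 + (3)·R2: [0, 0, 0, 0]
2 nonzero rows, so rank(AB) = 2.

2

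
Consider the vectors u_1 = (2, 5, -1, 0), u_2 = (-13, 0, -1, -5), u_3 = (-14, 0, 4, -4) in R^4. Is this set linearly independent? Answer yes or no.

yes

Form the matrix with these vectors as rows and row reduce.
R2 ← R2 + (13/2)·R1: [0, 65/2, -15/2, -5]
R3 ← R3 + (7)·R1: [0, 35, -3, -4]
R3 ← R3 − (14/13)·R2: [0, 0, 66/13, 18/13]
3 nonzero rows, so the 3 vectors span a space of dimension 3.
Since 3 = 3, the vectors are linearly independent.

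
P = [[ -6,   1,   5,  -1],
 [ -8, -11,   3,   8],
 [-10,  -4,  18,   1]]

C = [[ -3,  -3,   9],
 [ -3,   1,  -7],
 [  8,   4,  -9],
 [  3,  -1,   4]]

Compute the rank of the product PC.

First compute PC:
[[ 52,  40, -110],
 [105,  17,  10],
 [189,  97, -220]]
Now row reduce the product.
R2 ← R2 − (105/52)·R1: [0, -829/13, 6035/26]
R3 ← R3 − (189/52)·R1: [0, -629/13, 4675/26]
R3 ← R3 − (629/829)·R2: [0, 0, 3060/829]
3 nonzero rows, so rank(PC) = 3.

3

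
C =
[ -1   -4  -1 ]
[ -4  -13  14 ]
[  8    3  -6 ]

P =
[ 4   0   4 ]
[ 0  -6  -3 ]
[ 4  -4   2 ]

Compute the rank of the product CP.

First compute CP:
[[ -8,  28,   6],
 [ 40,  22,  51],
 [  8,   6,  11]]
Now row reduce the product.
R2 ← R2 + (5)·R1: [0, 162, 81]
R3 ← R3 + R1: [0, 34, 17]
R3 ← R3 − (17/81)·R2: [0, 0, 0]
2 nonzero rows, so rank(CP) = 2.

2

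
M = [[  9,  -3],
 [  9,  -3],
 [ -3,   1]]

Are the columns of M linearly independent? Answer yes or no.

no

Row reduce M to echelon form.
R2 ← R2 − R1: [0, 0]
R3 ← R3 + (1/3)·R1: [0, 0]
1 pivot among 2 columns.
Only 1 < 2 pivot columns, so the columns are linearly dependent.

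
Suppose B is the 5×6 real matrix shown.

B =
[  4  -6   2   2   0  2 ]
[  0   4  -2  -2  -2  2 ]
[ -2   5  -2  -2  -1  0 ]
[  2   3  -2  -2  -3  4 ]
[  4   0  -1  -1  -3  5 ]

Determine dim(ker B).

4

Row reduce to echelon form.
R3 ← R3 + (1/2)·R1: [0, 2, -1, -1, -1, 1]
R4 ← R4 − (1/2)·R1: [0, 6, -3, -3, -3, 3]
R5 ← R5 − R1: [0, 6, -3, -3, -3, 3]
R3 ← R3 − (1/2)·R2: [0, 0, 0, 0, 0, 0]
R4 ← R4 − (3/2)·R2: [0, 0, 0, 0, 0, 0]
R5 ← R5 − (3/2)·R2: [0, 0, 0, 0, 0, 0]
2 nonzero rows, so rank(B) = 2.
B has 6 columns; by rank–nullity, nullity = 6 − 2 = 4.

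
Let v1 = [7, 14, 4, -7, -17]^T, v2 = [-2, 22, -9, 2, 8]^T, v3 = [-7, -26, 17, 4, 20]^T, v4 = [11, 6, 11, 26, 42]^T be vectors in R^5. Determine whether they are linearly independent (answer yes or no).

Form the matrix with these vectors as rows and row reduce.
R2 ← R2 + (2/7)·R1: [0, 26, -55/7, 0, 22/7]
R3 ← R3 + R1: [0, -12, 21, -3, 3]
R4 ← R4 − (11/7)·R1: [0, -16, 33/7, 37, 481/7]
R3 ← R3 + (6/13)·R2: [0, 0, 1581/91, -3, 405/91]
R4 ← R4 + (8/13)·R2: [0, 0, -11/91, 37, 6429/91]
R4 ← R4 + (11/1581)·R3: [0, 0, 0, 19488/527, 37248/527]
4 nonzero rows, so the 4 vectors span a space of dimension 4.
Since 4 = 4, the vectors are linearly independent.

yes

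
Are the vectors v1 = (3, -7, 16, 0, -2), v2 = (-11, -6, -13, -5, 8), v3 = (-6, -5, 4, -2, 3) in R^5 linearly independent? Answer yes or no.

Form the matrix with these vectors as rows and row reduce.
R2 ← R2 + (11/3)·R1: [0, -95/3, 137/3, -5, 2/3]
R3 ← R3 + (2)·R1: [0, -19, 36, -2, -1]
R3 ← R3 − (3/5)·R2: [0, 0, 43/5, 1, -7/5]
3 nonzero rows, so the 3 vectors span a space of dimension 3.
Since 3 = 3, the vectors are linearly independent.

yes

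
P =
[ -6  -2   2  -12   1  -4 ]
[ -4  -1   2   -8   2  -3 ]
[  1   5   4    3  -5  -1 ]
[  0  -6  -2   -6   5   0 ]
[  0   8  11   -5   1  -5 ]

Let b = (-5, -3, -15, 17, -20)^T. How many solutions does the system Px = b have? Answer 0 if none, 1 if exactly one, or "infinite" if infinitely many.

infinite

Row reduce the augmented matrix [P | b].
R2 ← R2 − (2/3)·R1: [0, 1/3, 2/3, 0, 4/3, -1/3, 1/3]
R3 ← R3 + (1/6)·R1: [0, 14/3, 13/3, 1, -29/6, -5/3, -95/6]
R3 ← R3 − (14)·R2: [0, 0, -5, 1, -47/2, 3, -41/2]
R4 ← R4 + (18)·R2: [0, 0, 10, -6, 29, -6, 23]
R5 ← R5 − (24)·R2: [0, 0, -5, -5, -31, 3, -28]
R4 ← R4 + (2)·R3: [0, 0, 0, -4, -18, 0, -18]
R5 ← R5 − R3: [0, 0, 0, -6, -15/2, 0, -15/2]
R5 ← R5 − (3/2)·R4: [0, 0, 0, 0, 39/2, 0, 39/2]
The echelon form has 5 nonzero rows, and every pivot lies in the first 6 columns, so rank(P) = rank([P|b]) = 5.
The system is consistent.
rank = 5 < 6 unknowns, so there are infinitely many solutions.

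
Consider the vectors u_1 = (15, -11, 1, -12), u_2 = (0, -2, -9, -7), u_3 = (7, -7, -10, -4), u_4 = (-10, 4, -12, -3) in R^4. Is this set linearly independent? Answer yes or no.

Form the matrix with these vectors as rows and row reduce.
R3 ← R3 − (7/15)·R1: [0, -28/15, -157/15, 8/5]
R4 ← R4 + (2/3)·R1: [0, -10/3, -34/3, -11]
R3 ← R3 − (14/15)·R2: [0, 0, -31/15, 122/15]
R4 ← R4 − (5/3)·R2: [0, 0, 11/3, 2/3]
R4 ← R4 + (55/31)·R3: [0, 0, 0, 468/31]
4 nonzero rows, so the 4 vectors span a space of dimension 4.
Since 4 = 4, the vectors are linearly independent.

yes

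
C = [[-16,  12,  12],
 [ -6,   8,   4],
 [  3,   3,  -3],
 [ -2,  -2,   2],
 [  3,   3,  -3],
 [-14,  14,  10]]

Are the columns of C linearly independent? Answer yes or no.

Row reduce C to echelon form.
R2 ← R2 − (3/8)·R1: [0, 7/2, -1/2]
R3 ← R3 + (3/16)·R1: [0, 21/4, -3/4]
R4 ← R4 − (1/8)·R1: [0, -7/2, 1/2]
R5 ← R5 + (3/16)·R1: [0, 21/4, -3/4]
R6 ← R6 − (7/8)·R1: [0, 7/2, -1/2]
R3 ← R3 − (3/2)·R2: [0, 0, 0]
R4 ← R4 + R2: [0, 0, 0]
R5 ← R5 − (3/2)·R2: [0, 0, 0]
R6 ← R6 − R2: [0, 0, 0]
2 pivots among 3 columns.
Only 2 < 3 pivot columns, so the columns are linearly dependent.

no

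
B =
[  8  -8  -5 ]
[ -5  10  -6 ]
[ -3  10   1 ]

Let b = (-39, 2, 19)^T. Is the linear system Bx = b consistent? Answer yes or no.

Row reduce the augmented matrix [B | b].
R2 ← R2 + (5/8)·R1: [0, 5, -73/8, -179/8]
R3 ← R3 + (3/8)·R1: [0, 7, -7/8, 35/8]
R3 ← R3 − (7/5)·R2: [0, 0, 119/10, 357/10]
The echelon form has 3 nonzero rows, and every pivot lies in the first 3 columns, so rank(B) = rank([B|b]) = 3.
The system is consistent.

yes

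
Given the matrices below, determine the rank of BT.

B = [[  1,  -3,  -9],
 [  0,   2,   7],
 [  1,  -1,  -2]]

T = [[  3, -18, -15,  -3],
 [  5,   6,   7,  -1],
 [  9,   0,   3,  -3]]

First compute BT:
[[-93, -36, -63,  27],
 [ 73,  12,  35, -23],
 [-20, -24, -28,   4]]
Now row reduce the product.
R2 ← R2 + (73/93)·R1: [0, -504/31, -448/31, -56/31]
R3 ← R3 − (20/93)·R1: [0, -504/31, -448/31, -56/31]
R3 ← R3 − R2: [0, 0, 0, 0]
2 nonzero rows, so rank(BT) = 2.

2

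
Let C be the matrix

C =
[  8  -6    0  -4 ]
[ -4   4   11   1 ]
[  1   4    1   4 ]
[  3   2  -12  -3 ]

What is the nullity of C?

0

Row reduce to echelon form.
R2 ← R2 + (1/2)·R1: [0, 1, 11, -1]
R3 ← R3 − (1/8)·R1: [0, 19/4, 1, 9/2]
R4 ← R4 − (3/8)·R1: [0, 17/4, -12, -3/2]
R3 ← R3 − (19/4)·R2: [0, 0, -205/4, 37/4]
R4 ← R4 − (17/4)·R2: [0, 0, -235/4, 11/4]
R4 ← R4 − (47/41)·R3: [0, 0, 0, -322/41]
4 nonzero rows, so rank(C) = 4.
C has 4 columns; by rank–nullity, nullity = 4 − 4 = 0.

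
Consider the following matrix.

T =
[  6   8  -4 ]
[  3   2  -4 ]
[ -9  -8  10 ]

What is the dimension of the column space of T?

Row reduce to echelon form.
R2 ← R2 − (1/2)·R1: [0, -2, -2]
R3 ← R3 + (3/2)·R1: [0, 4, 4]
R3 ← R3 + (2)·R2: [0, 0, 0]
Echelon form has 2 nonzero rows, so rank(T) = 2.
The column space has dimension equal to the rank: 2.

2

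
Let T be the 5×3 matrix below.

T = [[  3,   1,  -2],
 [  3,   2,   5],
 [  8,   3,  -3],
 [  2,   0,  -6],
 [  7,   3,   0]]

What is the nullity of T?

1

Row reduce to echelon form.
R2 ← R2 − R1: [0, 1, 7]
R3 ← R3 − (8/3)·R1: [0, 1/3, 7/3]
R4 ← R4 − (2/3)·R1: [0, -2/3, -14/3]
R5 ← R5 − (7/3)·R1: [0, 2/3, 14/3]
R3 ← R3 − (1/3)·R2: [0, 0, 0]
R4 ← R4 + (2/3)·R2: [0, 0, 0]
R5 ← R5 − (2/3)·R2: [0, 0, 0]
2 nonzero rows, so rank(T) = 2.
T has 3 columns; by rank–nullity, nullity = 3 − 2 = 1.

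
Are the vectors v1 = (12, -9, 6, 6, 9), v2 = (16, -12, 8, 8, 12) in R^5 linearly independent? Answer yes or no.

Form the matrix with these vectors as rows and row reduce.
R2 ← R2 − (4/3)·R1: [0, 0, 0, 0, 0]
1 nonzero row, so the 2 vectors span a space of dimension 1.
Since 1 < 2, the vectors are linearly dependent.

no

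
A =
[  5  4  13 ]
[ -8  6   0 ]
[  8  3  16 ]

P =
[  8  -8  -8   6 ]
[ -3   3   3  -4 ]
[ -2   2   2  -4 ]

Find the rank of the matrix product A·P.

2

First compute AP:
[[  2,  -2,  -2, -38],
 [-82,  82,  82, -72],
 [ 23, -23, -23, -28]]
Now row reduce the product.
R2 ← R2 + (41)·R1: [0, 0, 0, -1630]
R3 ← R3 − (23/2)·R1: [0, 0, 0, 409]
R3 ← R3 + (409/1630)·R2: [0, 0, 0, 0]
2 nonzero rows, so rank(AP) = 2.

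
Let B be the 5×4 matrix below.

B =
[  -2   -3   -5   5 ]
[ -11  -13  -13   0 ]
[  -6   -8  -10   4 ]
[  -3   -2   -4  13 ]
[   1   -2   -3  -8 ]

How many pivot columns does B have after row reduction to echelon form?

Row reduce to echelon form.
R2 ← R2 − (11/2)·R1: [0, 7/2, 29/2, -55/2]
R3 ← R3 − (3)·R1: [0, 1, 5, -11]
R4 ← R4 − (3/2)·R1: [0, 5/2, 7/2, 11/2]
R5 ← R5 + (1/2)·R1: [0, -7/2, -11/2, -11/2]
R3 ← R3 − (2/7)·R2: [0, 0, 6/7, -22/7]
R4 ← R4 − (5/7)·R2: [0, 0, -48/7, 176/7]
R5 ← R5 + R2: [0, 0, 9, -33]
R4 ← R4 + (8)·R3: [0, 0, 0, 0]
R5 ← R5 − (21/2)·R3: [0, 0, 0, 0]
Echelon form has 3 nonzero rows, so rank(B) = 3.
Each nonzero row contributes one pivot column: 3 pivot columns.

3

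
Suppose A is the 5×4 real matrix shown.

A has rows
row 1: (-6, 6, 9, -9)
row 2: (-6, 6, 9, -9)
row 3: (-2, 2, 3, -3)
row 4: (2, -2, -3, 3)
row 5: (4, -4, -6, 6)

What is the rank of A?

1

Row reduce to echelon form.
R2 ← R2 − R1: [0, 0, 0, 0]
R3 ← R3 − (1/3)·R1: [0, 0, 0, 0]
R4 ← R4 + (1/3)·R1: [0, 0, 0, 0]
R5 ← R5 + (2/3)·R1: [0, 0, 0, 0]
Echelon form has 1 nonzero row, so rank(A) = 1.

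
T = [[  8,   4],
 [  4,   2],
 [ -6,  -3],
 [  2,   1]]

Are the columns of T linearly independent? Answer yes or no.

Row reduce T to echelon form.
R2 ← R2 − (1/2)·R1: [0, 0]
R3 ← R3 + (3/4)·R1: [0, 0]
R4 ← R4 − (1/4)·R1: [0, 0]
1 pivot among 2 columns.
Only 1 < 2 pivot columns, so the columns are linearly dependent.

no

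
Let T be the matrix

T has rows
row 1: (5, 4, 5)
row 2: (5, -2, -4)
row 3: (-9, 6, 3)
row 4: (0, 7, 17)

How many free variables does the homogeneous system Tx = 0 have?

Row reduce to echelon form.
R2 ← R2 − R1: [0, -6, -9]
R3 ← R3 + (9/5)·R1: [0, 66/5, 12]
R3 ← R3 + (11/5)·R2: [0, 0, -39/5]
R4 ← R4 + (7/6)·R2: [0, 0, 13/2]
R4 ← R4 + (5/6)·R3: [0, 0, 0]
3 nonzero rows, so rank(T) = 3.
T has 3 columns; by rank–nullity, nullity = 3 − 3 = 0.

0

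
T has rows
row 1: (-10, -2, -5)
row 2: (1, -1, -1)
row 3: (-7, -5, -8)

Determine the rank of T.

2

Row reduce to echelon form.
R2 ← R2 + (1/10)·R1: [0, -6/5, -3/2]
R3 ← R3 − (7/10)·R1: [0, -18/5, -9/2]
R3 ← R3 − (3)·R2: [0, 0, 0]
Echelon form has 2 nonzero rows, so rank(T) = 2.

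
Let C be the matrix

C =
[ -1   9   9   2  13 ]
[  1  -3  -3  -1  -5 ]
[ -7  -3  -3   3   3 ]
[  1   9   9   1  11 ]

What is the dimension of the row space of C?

Row reduce to echelon form.
R2 ← R2 + R1: [0, 6, 6, 1, 8]
R3 ← R3 − (7)·R1: [0, -66, -66, -11, -88]
R4 ← R4 + R1: [0, 18, 18, 3, 24]
R3 ← R3 + (11)·R2: [0, 0, 0, 0, 0]
R4 ← R4 − (3)·R2: [0, 0, 0, 0, 0]
Echelon form has 2 nonzero rows, so rank(C) = 2.
The row space has dimension equal to the rank: 2.

2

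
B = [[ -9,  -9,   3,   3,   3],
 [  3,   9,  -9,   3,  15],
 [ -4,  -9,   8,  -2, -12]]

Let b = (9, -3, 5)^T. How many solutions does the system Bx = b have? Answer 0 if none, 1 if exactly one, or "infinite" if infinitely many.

Row reduce the augmented matrix [B | b].
R2 ← R2 + (1/3)·R1: [0, 6, -8, 4, 16, 0]
R3 ← R3 − (4/9)·R1: [0, -5, 20/3, -10/3, -40/3, 1]
R3 ← R3 + (5/6)·R2: [0, 0, 0, 0, 0, 1]
The echelon form has 3 nonzero rows; the last pivot sits in the augmented column, so rank(B) = 2 but rank([B|b]) = 3.
Since the ranks differ, the system is inconsistent.
It has no solutions.

0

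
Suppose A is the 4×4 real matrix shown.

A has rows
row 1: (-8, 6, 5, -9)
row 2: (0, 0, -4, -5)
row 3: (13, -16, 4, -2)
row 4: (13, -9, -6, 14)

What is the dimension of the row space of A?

Row reduce to echelon form.
R3 ← R3 + (13/8)·R1: [0, -25/4, 97/8, -133/8]
R4 ← R4 + (13/8)·R1: [0, 3/4, 17/8, -5/8]
Swap R2 ↔ R3
R4 ← R4 + (3/25)·R2: [0, 0, 179/50, -131/50]
R4 ← R4 + (179/200)·R3: [0, 0, 0, -1419/200]
Echelon form has 4 nonzero rows, so rank(A) = 4.
The row space has dimension equal to the rank: 4.

4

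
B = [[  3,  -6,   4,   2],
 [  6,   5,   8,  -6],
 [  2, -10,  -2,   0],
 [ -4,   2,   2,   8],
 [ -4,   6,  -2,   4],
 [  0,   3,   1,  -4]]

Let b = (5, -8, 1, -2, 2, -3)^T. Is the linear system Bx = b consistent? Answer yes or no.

Row reduce the augmented matrix [B | b].
R2 ← R2 − (2)·R1: [0, 17, 0, -10, -18]
R3 ← R3 − (2/3)·R1: [0, -6, -14/3, -4/3, -7/3]
R4 ← R4 + (4/3)·R1: [0, -6, 22/3, 32/3, 14/3]
R5 ← R5 + (4/3)·R1: [0, -2, 10/3, 20/3, 26/3]
R3 ← R3 + (6/17)·R2: [0, 0, -14/3, -248/51, -443/51]
R4 ← R4 + (6/17)·R2: [0, 0, 22/3, 364/51, -86/51]
R5 ← R5 + (2/17)·R2: [0, 0, 10/3, 280/51, 334/51]
R6 ← R6 − (3/17)·R2: [0, 0, 1, -38/17, 3/17]
R4 ← R4 + (11/7)·R3: [0, 0, 0, -60/119, -1825/119]
R5 ← R5 + (5/7)·R3: [0, 0, 0, 240/119, 41/119]
R6 ← R6 + (3/14)·R3: [0, 0, 0, -390/119, -401/238]
R5 ← R5 + (4)·R4: [0, 0, 0, 0, -61]
R6 ← R6 − (13/2)·R4: [0, 0, 0, 0, 98]
R6 ← R6 + (98/61)·R5: [0, 0, 0, 0, 0]
The echelon form has 5 nonzero rows; the last pivot sits in the augmented column, so rank(B) = 4 but rank([B|b]) = 5.
Since the ranks differ, the system is inconsistent.

no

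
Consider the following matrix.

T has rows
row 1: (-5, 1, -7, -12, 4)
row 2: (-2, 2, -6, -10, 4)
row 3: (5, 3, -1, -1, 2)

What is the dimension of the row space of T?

Row reduce to echelon form.
R2 ← R2 − (2/5)·R1: [0, 8/5, -16/5, -26/5, 12/5]
R3 ← R3 + R1: [0, 4, -8, -13, 6]
R3 ← R3 − (5/2)·R2: [0, 0, 0, 0, 0]
Echelon form has 2 nonzero rows, so rank(T) = 2.
The row space has dimension equal to the rank: 2.

2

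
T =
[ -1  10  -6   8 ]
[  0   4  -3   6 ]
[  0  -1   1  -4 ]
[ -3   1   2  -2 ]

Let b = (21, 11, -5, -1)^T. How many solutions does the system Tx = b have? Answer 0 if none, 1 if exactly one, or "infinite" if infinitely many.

Row reduce the augmented matrix [T | b].
R4 ← R4 − (3)·R1: [0, -29, 20, -26, -64]
R3 ← R3 + (1/4)·R2: [0, 0, 1/4, -5/2, -9/4]
R4 ← R4 + (29/4)·R2: [0, 0, -7/4, 35/2, 63/4]
R4 ← R4 + (7)·R3: [0, 0, 0, 0, 0]
The echelon form has 3 nonzero rows, and every pivot lies in the first 4 columns, so rank(T) = rank([T|b]) = 3.
The system is consistent.
rank = 3 < 4 unknowns, so there are infinitely many solutions.

infinite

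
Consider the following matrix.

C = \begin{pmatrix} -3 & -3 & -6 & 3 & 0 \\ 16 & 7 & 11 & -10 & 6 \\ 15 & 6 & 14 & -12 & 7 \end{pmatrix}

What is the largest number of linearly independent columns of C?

Row reduce to echelon form.
R2 ← R2 + (16/3)·R1: [0, -9, -21, 6, 6]
R3 ← R3 + (5)·R1: [0, -9, -16, 3, 7]
R3 ← R3 − R2: [0, 0, 5, -3, 1]
Echelon form has 3 nonzero rows, so rank(C) = 3.
The rank gives the maximum number of linearly independent columns: 3.

3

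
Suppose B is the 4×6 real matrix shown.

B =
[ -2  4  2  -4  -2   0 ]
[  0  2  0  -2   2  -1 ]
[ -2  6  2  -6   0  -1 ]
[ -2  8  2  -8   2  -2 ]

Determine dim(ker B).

Row reduce to echelon form.
R3 ← R3 − R1: [0, 2, 0, -2, 2, -1]
R4 ← R4 − R1: [0, 4, 0, -4, 4, -2]
R3 ← R3 − R2: [0, 0, 0, 0, 0, 0]
R4 ← R4 − (2)·R2: [0, 0, 0, 0, 0, 0]
2 nonzero rows, so rank(B) = 2.
B has 6 columns; by rank–nullity, nullity = 6 − 2 = 4.

4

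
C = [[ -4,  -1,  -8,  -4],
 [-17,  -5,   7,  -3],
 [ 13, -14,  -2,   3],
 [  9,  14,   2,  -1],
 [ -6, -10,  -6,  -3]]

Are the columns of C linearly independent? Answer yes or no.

Row reduce C to echelon form.
R2 ← R2 − (17/4)·R1: [0, -3/4, 41, 14]
R3 ← R3 + (13/4)·R1: [0, -69/4, -28, -10]
R4 ← R4 + (9/4)·R1: [0, 47/4, -16, -10]
R5 ← R5 − (3/2)·R1: [0, -17/2, 6, 3]
R3 ← R3 − (23)·R2: [0, 0, -971, -332]
R4 ← R4 + (47/3)·R2: [0, 0, 1879/3, 628/3]
R5 ← R5 − (34/3)·R2: [0, 0, -1376/3, -467/3]
R4 ← R4 + (1879/2913)·R3: [0, 0, 0, -4680/971]
R5 ← R5 − (1376/2913)·R3: [0, 0, 0, 1125/971]
R5 ← R5 + (25/104)·R4: [0, 0, 0, 0]
4 pivots among 4 columns.
Every column is a pivot column, so the columns are linearly independent.

yes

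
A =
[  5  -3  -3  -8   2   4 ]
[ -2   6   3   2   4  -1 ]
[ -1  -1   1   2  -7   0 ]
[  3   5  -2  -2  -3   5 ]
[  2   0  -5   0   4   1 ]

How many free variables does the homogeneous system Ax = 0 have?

2

Row reduce to echelon form.
R2 ← R2 + (2/5)·R1: [0, 24/5, 9/5, -6/5, 24/5, 3/5]
R3 ← R3 + (1/5)·R1: [0, -8/5, 2/5, 2/5, -33/5, 4/5]
R4 ← R4 − (3/5)·R1: [0, 34/5, -1/5, 14/5, -21/5, 13/5]
R5 ← R5 − (2/5)·R1: [0, 6/5, -19/5, 16/5, 16/5, -3/5]
R3 ← R3 + (1/3)·R2: [0, 0, 1, 0, -5, 1]
R4 ← R4 − (17/12)·R2: [0, 0, -11/4, 9/2, -11, 7/4]
R5 ← R5 − (1/4)·R2: [0, 0, -17/4, 7/2, 2, -3/4]
R4 ← R4 + (11/4)·R3: [0, 0, 0, 9/2, -99/4, 9/2]
R5 ← R5 + (17/4)·R3: [0, 0, 0, 7/2, -77/4, 7/2]
R5 ← R5 − (7/9)·R4: [0, 0, 0, 0, 0, 0]
4 nonzero rows, so rank(A) = 4.
A has 6 columns; by rank–nullity, nullity = 6 − 4 = 2.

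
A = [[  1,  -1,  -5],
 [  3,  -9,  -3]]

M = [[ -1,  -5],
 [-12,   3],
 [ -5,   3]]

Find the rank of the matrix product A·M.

2

First compute AM:
[[ 36, -23],
 [120, -51]]
Now row reduce the product.
R2 ← R2 − (10/3)·R1: [0, 77/3]
2 nonzero rows, so rank(AM) = 2.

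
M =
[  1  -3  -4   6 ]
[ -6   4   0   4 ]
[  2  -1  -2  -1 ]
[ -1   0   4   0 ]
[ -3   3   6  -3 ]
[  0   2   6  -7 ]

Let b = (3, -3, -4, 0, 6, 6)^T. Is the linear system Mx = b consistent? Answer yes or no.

no

Row reduce the augmented matrix [M | b].
R2 ← R2 + (6)·R1: [0, -14, -24, 40, 15]
R3 ← R3 − (2)·R1: [0, 5, 6, -13, -10]
R4 ← R4 + R1: [0, -3, 0, 6, 3]
R5 ← R5 + (3)·R1: [0, -6, -6, 15, 15]
R3 ← R3 + (5/14)·R2: [0, 0, -18/7, 9/7, -65/14]
R4 ← R4 − (3/14)·R2: [0, 0, 36/7, -18/7, -3/14]
R5 ← R5 − (3/7)·R2: [0, 0, 30/7, -15/7, 60/7]
R6 ← R6 + (1/7)·R2: [0, 0, 18/7, -9/7, 57/7]
R4 ← R4 + (2)·R3: [0, 0, 0, 0, -19/2]
R5 ← R5 + (5/3)·R3: [0, 0, 0, 0, 5/6]
R6 ← R6 + R3: [0, 0, 0, 0, 7/2]
R5 ← R5 + (5/57)·R4: [0, 0, 0, 0, 0]
R6 ← R6 + (7/19)·R4: [0, 0, 0, 0, 0]
The echelon form has 4 nonzero rows; the last pivot sits in the augmented column, so rank(M) = 3 but rank([M|b]) = 4.
Since the ranks differ, the system is inconsistent.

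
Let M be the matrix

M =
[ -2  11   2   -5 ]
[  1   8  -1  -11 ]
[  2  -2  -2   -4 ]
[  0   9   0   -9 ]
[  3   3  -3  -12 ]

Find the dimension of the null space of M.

2

Row reduce to echelon form.
R2 ← R2 + (1/2)·R1: [0, 27/2, 0, -27/2]
R3 ← R3 + R1: [0, 9, 0, -9]
R5 ← R5 + (3/2)·R1: [0, 39/2, 0, -39/2]
R3 ← R3 − (2/3)·R2: [0, 0, 0, 0]
R4 ← R4 − (2/3)·R2: [0, 0, 0, 0]
R5 ← R5 − (13/9)·R2: [0, 0, 0, 0]
2 nonzero rows, so rank(M) = 2.
M has 4 columns; by rank–nullity, nullity = 4 − 2 = 2.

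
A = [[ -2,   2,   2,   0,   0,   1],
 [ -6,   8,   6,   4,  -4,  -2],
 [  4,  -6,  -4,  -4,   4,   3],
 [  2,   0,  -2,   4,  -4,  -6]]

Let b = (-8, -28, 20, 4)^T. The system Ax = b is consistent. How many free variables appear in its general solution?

4

Row reduce the augmented matrix [A | b].
R2 ← R2 − (3)·R1: [0, 2, 0, 4, -4, -5, -4]
R3 ← R3 + (2)·R1: [0, -2, 0, -4, 4, 5, 4]
R4 ← R4 + R1: [0, 2, 0, 4, -4, -5, -4]
R3 ← R3 + R2: [0, 0, 0, 0, 0, 0, 0]
R4 ← R4 − R2: [0, 0, 0, 0, 0, 0, 0]
The echelon form has 2 nonzero rows, and every pivot lies in the first 6 columns, so rank(A) = rank([A|b]) = 2.
The system is consistent.
Free variables = (unknowns) − (rank) = 6 − 2 = 4.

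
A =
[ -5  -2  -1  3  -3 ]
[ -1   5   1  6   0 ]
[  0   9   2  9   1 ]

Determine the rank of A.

2

Row reduce to echelon form.
R2 ← R2 − (1/5)·R1: [0, 27/5, 6/5, 27/5, 3/5]
R3 ← R3 − (5/3)·R2: [0, 0, 0, 0, 0]
Echelon form has 2 nonzero rows, so rank(A) = 2.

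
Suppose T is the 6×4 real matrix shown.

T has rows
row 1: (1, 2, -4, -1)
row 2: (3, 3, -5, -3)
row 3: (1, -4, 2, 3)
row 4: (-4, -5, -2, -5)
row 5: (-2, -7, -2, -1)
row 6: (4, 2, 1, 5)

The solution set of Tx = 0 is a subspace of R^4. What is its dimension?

0

Row reduce to echelon form.
R2 ← R2 − (3)·R1: [0, -3, 7, 0]
R3 ← R3 − R1: [0, -6, 6, 4]
R4 ← R4 + (4)·R1: [0, 3, -18, -9]
R5 ← R5 + (2)·R1: [0, -3, -10, -3]
R6 ← R6 − (4)·R1: [0, -6, 17, 9]
R3 ← R3 − (2)·R2: [0, 0, -8, 4]
R4 ← R4 + R2: [0, 0, -11, -9]
R5 ← R5 − R2: [0, 0, -17, -3]
R6 ← R6 − (2)·R2: [0, 0, 3, 9]
R4 ← R4 − (11/8)·R3: [0, 0, 0, -29/2]
R5 ← R5 − (17/8)·R3: [0, 0, 0, -23/2]
R6 ← R6 + (3/8)·R3: [0, 0, 0, 21/2]
R5 ← R5 − (23/29)·R4: [0, 0, 0, 0]
R6 ← R6 + (21/29)·R4: [0, 0, 0, 0]
4 nonzero rows, so rank(T) = 4.
T has 4 columns; by rank–nullity, nullity = 4 − 4 = 0.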